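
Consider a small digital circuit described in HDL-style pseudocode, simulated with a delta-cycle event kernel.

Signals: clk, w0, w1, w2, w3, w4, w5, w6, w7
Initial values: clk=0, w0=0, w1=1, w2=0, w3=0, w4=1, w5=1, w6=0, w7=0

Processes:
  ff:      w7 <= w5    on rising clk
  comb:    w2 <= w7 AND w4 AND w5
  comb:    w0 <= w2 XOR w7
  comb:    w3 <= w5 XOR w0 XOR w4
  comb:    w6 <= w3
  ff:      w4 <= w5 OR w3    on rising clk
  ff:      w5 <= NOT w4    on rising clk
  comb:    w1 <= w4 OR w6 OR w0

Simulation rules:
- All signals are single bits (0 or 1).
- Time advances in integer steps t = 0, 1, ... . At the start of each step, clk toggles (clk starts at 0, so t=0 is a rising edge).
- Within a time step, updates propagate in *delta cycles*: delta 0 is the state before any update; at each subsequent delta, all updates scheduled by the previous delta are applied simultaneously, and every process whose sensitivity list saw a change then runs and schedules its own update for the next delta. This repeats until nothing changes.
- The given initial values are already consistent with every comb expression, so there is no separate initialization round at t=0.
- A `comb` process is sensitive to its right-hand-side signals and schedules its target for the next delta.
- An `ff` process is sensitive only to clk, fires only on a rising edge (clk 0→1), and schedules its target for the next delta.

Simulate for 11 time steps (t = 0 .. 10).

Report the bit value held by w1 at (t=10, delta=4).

t0.Δ0 w5=1 w2=0 w4=1 clk=0 w3=0 w1=1 w0=0 w6=0 w7=0
t0.Δ1 w5=1 w2=0 w4=1 clk=1 w3=0 w1=1 w0=0 w6=0 w7=0
t0.Δ2 w5=0 w2=0 w4=1 clk=1 w3=0 w1=1 w0=0 w6=0 w7=1
t0.Δ3 w5=0 w2=0 w4=1 clk=1 w3=1 w1=1 w0=1 w6=0 w7=1
t0.Δ4 w5=0 w2=0 w4=1 clk=1 w3=0 w1=1 w0=1 w6=1 w7=1
t0.Δ5 w5=0 w2=0 w4=1 clk=1 w3=0 w1=1 w0=1 w6=0 w7=1
t1.Δ0 w5=0 w2=0 w4=1 clk=1 w3=0 w1=1 w0=1 w6=0 w7=1
t1.Δ1 w5=0 w2=0 w4=1 clk=0 w3=0 w1=1 w0=1 w6=0 w7=1
t2.Δ0 w5=0 w2=0 w4=1 clk=0 w3=0 w1=1 w0=1 w6=0 w7=1
t2.Δ1 w5=0 w2=0 w4=1 clk=1 w3=0 w1=1 w0=1 w6=0 w7=1
t2.Δ2 w5=0 w2=0 w4=0 clk=1 w3=0 w1=1 w0=1 w6=0 w7=0
t2.Δ3 w5=0 w2=0 w4=0 clk=1 w3=1 w1=1 w0=0 w6=0 w7=0
t2.Δ4 w5=0 w2=0 w4=0 clk=1 w3=0 w1=0 w0=0 w6=1 w7=0
t2.Δ5 w5=0 w2=0 w4=0 clk=1 w3=0 w1=1 w0=0 w6=0 w7=0
t2.Δ6 w5=0 w2=0 w4=0 clk=1 w3=0 w1=0 w0=0 w6=0 w7=0
t3.Δ0 w5=0 w2=0 w4=0 clk=1 w3=0 w1=0 w0=0 w6=0 w7=0
t3.Δ1 w5=0 w2=0 w4=0 clk=0 w3=0 w1=0 w0=0 w6=0 w7=0
t4.Δ0 w5=0 w2=0 w4=0 clk=0 w3=0 w1=0 w0=0 w6=0 w7=0
t4.Δ1 w5=0 w2=0 w4=0 clk=1 w3=0 w1=0 w0=0 w6=0 w7=0
t4.Δ2 w5=1 w2=0 w4=0 clk=1 w3=0 w1=0 w0=0 w6=0 w7=0
t4.Δ3 w5=1 w2=0 w4=0 clk=1 w3=1 w1=0 w0=0 w6=0 w7=0
t4.Δ4 w5=1 w2=0 w4=0 clk=1 w3=1 w1=0 w0=0 w6=1 w7=0
t4.Δ5 w5=1 w2=0 w4=0 clk=1 w3=1 w1=1 w0=0 w6=1 w7=0
t5.Δ0 w5=1 w2=0 w4=0 clk=1 w3=1 w1=1 w0=0 w6=1 w7=0
t5.Δ1 w5=1 w2=0 w4=0 clk=0 w3=1 w1=1 w0=0 w6=1 w7=0
t6.Δ0 w5=1 w2=0 w4=0 clk=0 w3=1 w1=1 w0=0 w6=1 w7=0
t6.Δ1 w5=1 w2=0 w4=0 clk=1 w3=1 w1=1 w0=0 w6=1 w7=0
t6.Δ2 w5=1 w2=0 w4=1 clk=1 w3=1 w1=1 w0=0 w6=1 w7=1
t6.Δ3 w5=1 w2=1 w4=1 clk=1 w3=0 w1=1 w0=1 w6=1 w7=1
t6.Δ4 w5=1 w2=1 w4=1 clk=1 w3=1 w1=1 w0=0 w6=0 w7=1
t6.Δ5 w5=1 w2=1 w4=1 clk=1 w3=0 w1=1 w0=0 w6=1 w7=1
t6.Δ6 w5=1 w2=1 w4=1 clk=1 w3=0 w1=1 w0=0 w6=0 w7=1
t7.Δ0 w5=1 w2=1 w4=1 clk=1 w3=0 w1=1 w0=0 w6=0 w7=1
t7.Δ1 w5=1 w2=1 w4=1 clk=0 w3=0 w1=1 w0=0 w6=0 w7=1
t8.Δ0 w5=1 w2=1 w4=1 clk=0 w3=0 w1=1 w0=0 w6=0 w7=1
t8.Δ1 w5=1 w2=1 w4=1 clk=1 w3=0 w1=1 w0=0 w6=0 w7=1
t8.Δ2 w5=0 w2=1 w4=1 clk=1 w3=0 w1=1 w0=0 w6=0 w7=1
t8.Δ3 w5=0 w2=0 w4=1 clk=1 w3=1 w1=1 w0=0 w6=0 w7=1
t8.Δ4 w5=0 w2=0 w4=1 clk=1 w3=1 w1=1 w0=1 w6=1 w7=1
t8.Δ5 w5=0 w2=0 w4=1 clk=1 w3=0 w1=1 w0=1 w6=1 w7=1
t8.Δ6 w5=0 w2=0 w4=1 clk=1 w3=0 w1=1 w0=1 w6=0 w7=1
t9.Δ0 w5=0 w2=0 w4=1 clk=1 w3=0 w1=1 w0=1 w6=0 w7=1
t9.Δ1 w5=0 w2=0 w4=1 clk=0 w3=0 w1=1 w0=1 w6=0 w7=1
t10.Δ0 w5=0 w2=0 w4=1 clk=0 w3=0 w1=1 w0=1 w6=0 w7=1
t10.Δ1 w5=0 w2=0 w4=1 clk=1 w3=0 w1=1 w0=1 w6=0 w7=1
t10.Δ2 w5=0 w2=0 w4=0 clk=1 w3=0 w1=1 w0=1 w6=0 w7=0
t10.Δ3 w5=0 w2=0 w4=0 clk=1 w3=1 w1=1 w0=0 w6=0 w7=0
t10.Δ4 w5=0 w2=0 w4=0 clk=1 w3=0 w1=0 w0=0 w6=1 w7=0
t10.Δ5 w5=0 w2=0 w4=0 clk=1 w3=0 w1=1 w0=0 w6=0 w7=0
t10.Δ6 w5=0 w2=0 w4=0 clk=1 w3=0 w1=0 w0=0 w6=0 w7=0

0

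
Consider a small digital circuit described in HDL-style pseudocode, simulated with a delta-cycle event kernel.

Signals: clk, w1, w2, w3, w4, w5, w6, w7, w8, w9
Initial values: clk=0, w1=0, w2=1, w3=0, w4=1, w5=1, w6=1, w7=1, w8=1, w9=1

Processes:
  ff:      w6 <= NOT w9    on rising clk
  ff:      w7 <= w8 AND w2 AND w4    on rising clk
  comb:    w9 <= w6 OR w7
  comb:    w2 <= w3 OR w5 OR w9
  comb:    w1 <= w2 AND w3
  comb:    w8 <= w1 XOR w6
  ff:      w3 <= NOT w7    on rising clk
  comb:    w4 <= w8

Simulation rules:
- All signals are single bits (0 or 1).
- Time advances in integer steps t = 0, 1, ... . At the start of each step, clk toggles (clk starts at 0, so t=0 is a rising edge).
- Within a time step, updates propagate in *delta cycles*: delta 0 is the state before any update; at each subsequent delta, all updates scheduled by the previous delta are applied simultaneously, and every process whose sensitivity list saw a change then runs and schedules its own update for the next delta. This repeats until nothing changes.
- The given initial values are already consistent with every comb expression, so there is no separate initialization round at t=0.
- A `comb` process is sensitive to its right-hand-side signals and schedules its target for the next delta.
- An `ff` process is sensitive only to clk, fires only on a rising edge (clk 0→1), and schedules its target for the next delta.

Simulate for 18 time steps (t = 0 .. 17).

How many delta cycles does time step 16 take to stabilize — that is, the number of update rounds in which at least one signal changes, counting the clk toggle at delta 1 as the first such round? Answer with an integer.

4

t0.Δ0 clk=0 w3=0 w1=0 w9=1 w5=1 w7=1 w8=1 w6=1 w4=1 w2=1
t0.Δ1 clk=1 w3=0 w1=0 w9=1 w5=1 w7=1 w8=1 w6=1 w4=1 w2=1
t0.Δ2 clk=1 w3=0 w1=0 w9=1 w5=1 w7=1 w8=1 w6=0 w4=1 w2=1
t0.Δ3 clk=1 w3=0 w1=0 w9=1 w5=1 w7=1 w8=0 w6=0 w4=1 w2=1
t0.Δ4 clk=1 w3=0 w1=0 w9=1 w5=1 w7=1 w8=0 w6=0 w4=0 w2=1
t1.Δ0 clk=1 w3=0 w1=0 w9=1 w5=1 w7=1 w8=0 w6=0 w4=0 w2=1
t1.Δ1 clk=0 w3=0 w1=0 w9=1 w5=1 w7=1 w8=0 w6=0 w4=0 w2=1
t2.Δ0 clk=0 w3=0 w1=0 w9=1 w5=1 w7=1 w8=0 w6=0 w4=0 w2=1
t2.Δ1 clk=1 w3=0 w1=0 w9=1 w5=1 w7=1 w8=0 w6=0 w4=0 w2=1
t2.Δ2 clk=1 w3=0 w1=0 w9=1 w5=1 w7=0 w8=0 w6=0 w4=0 w2=1
t2.Δ3 clk=1 w3=0 w1=0 w9=0 w5=1 w7=0 w8=0 w6=0 w4=0 w2=1
t3.Δ0 clk=1 w3=0 w1=0 w9=0 w5=1 w7=0 w8=0 w6=0 w4=0 w2=1
t3.Δ1 clk=0 w3=0 w1=0 w9=0 w5=1 w7=0 w8=0 w6=0 w4=0 w2=1
t4.Δ0 clk=0 w3=0 w1=0 w9=0 w5=1 w7=0 w8=0 w6=0 w4=0 w2=1
t4.Δ1 clk=1 w3=0 w1=0 w9=0 w5=1 w7=0 w8=0 w6=0 w4=0 w2=1
t4.Δ2 clk=1 w3=1 w1=0 w9=0 w5=1 w7=0 w8=0 w6=1 w4=0 w2=1
t4.Δ3 clk=1 w3=1 w1=1 w9=1 w5=1 w7=0 w8=1 w6=1 w4=0 w2=1
t4.Δ4 clk=1 w3=1 w1=1 w9=1 w5=1 w7=0 w8=0 w6=1 w4=1 w2=1
t4.Δ5 clk=1 w3=1 w1=1 w9=1 w5=1 w7=0 w8=0 w6=1 w4=0 w2=1
t5.Δ0 clk=1 w3=1 w1=1 w9=1 w5=1 w7=0 w8=0 w6=1 w4=0 w2=1
t5.Δ1 clk=0 w3=1 w1=1 w9=1 w5=1 w7=0 w8=0 w6=1 w4=0 w2=1
t6.Δ0 clk=0 w3=1 w1=1 w9=1 w5=1 w7=0 w8=0 w6=1 w4=0 w2=1
t6.Δ1 clk=1 w3=1 w1=1 w9=1 w5=1 w7=0 w8=0 w6=1 w4=0 w2=1
t6.Δ2 clk=1 w3=1 w1=1 w9=1 w5=1 w7=0 w8=0 w6=0 w4=0 w2=1
t6.Δ3 clk=1 w3=1 w1=1 w9=0 w5=1 w7=0 w8=1 w6=0 w4=0 w2=1
t6.Δ4 clk=1 w3=1 w1=1 w9=0 w5=1 w7=0 w8=1 w6=0 w4=1 w2=1
t7.Δ0 clk=1 w3=1 w1=1 w9=0 w5=1 w7=0 w8=1 w6=0 w4=1 w2=1
t7.Δ1 clk=0 w3=1 w1=1 w9=0 w5=1 w7=0 w8=1 w6=0 w4=1 w2=1
t8.Δ0 clk=0 w3=1 w1=1 w9=0 w5=1 w7=0 w8=1 w6=0 w4=1 w2=1
t8.Δ1 clk=1 w3=1 w1=1 w9=0 w5=1 w7=0 w8=1 w6=0 w4=1 w2=1
t8.Δ2 clk=1 w3=1 w1=1 w9=0 w5=1 w7=1 w8=1 w6=1 w4=1 w2=1
t8.Δ3 clk=1 w3=1 w1=1 w9=1 w5=1 w7=1 w8=0 w6=1 w4=1 w2=1
t8.Δ4 clk=1 w3=1 w1=1 w9=1 w5=1 w7=1 w8=0 w6=1 w4=0 w2=1
t9.Δ0 clk=1 w3=1 w1=1 w9=1 w5=1 w7=1 w8=0 w6=1 w4=0 w2=1
t9.Δ1 clk=0 w3=1 w1=1 w9=1 w5=1 w7=1 w8=0 w6=1 w4=0 w2=1
t10.Δ0 clk=0 w3=1 w1=1 w9=1 w5=1 w7=1 w8=0 w6=1 w4=0 w2=1
t10.Δ1 clk=1 w3=1 w1=1 w9=1 w5=1 w7=1 w8=0 w6=1 w4=0 w2=1
t10.Δ2 clk=1 w3=0 w1=1 w9=1 w5=1 w7=0 w8=0 w6=0 w4=0 w2=1
t10.Δ3 clk=1 w3=0 w1=0 w9=0 w5=1 w7=0 w8=1 w6=0 w4=0 w2=1
t10.Δ4 clk=1 w3=0 w1=0 w9=0 w5=1 w7=0 w8=0 w6=0 w4=1 w2=1
t10.Δ5 clk=1 w3=0 w1=0 w9=0 w5=1 w7=0 w8=0 w6=0 w4=0 w2=1
t11.Δ0 clk=1 w3=0 w1=0 w9=0 w5=1 w7=0 w8=0 w6=0 w4=0 w2=1
t11.Δ1 clk=0 w3=0 w1=0 w9=0 w5=1 w7=0 w8=0 w6=0 w4=0 w2=1
t12.Δ0 clk=0 w3=0 w1=0 w9=0 w5=1 w7=0 w8=0 w6=0 w4=0 w2=1
t12.Δ1 clk=1 w3=0 w1=0 w9=0 w5=1 w7=0 w8=0 w6=0 w4=0 w2=1
t12.Δ2 clk=1 w3=1 w1=0 w9=0 w5=1 w7=0 w8=0 w6=1 w4=0 w2=1
t12.Δ3 clk=1 w3=1 w1=1 w9=1 w5=1 w7=0 w8=1 w6=1 w4=0 w2=1
t12.Δ4 clk=1 w3=1 w1=1 w9=1 w5=1 w7=0 w8=0 w6=1 w4=1 w2=1
t12.Δ5 clk=1 w3=1 w1=1 w9=1 w5=1 w7=0 w8=0 w6=1 w4=0 w2=1
t13.Δ0 clk=1 w3=1 w1=1 w9=1 w5=1 w7=0 w8=0 w6=1 w4=0 w2=1
t13.Δ1 clk=0 w3=1 w1=1 w9=1 w5=1 w7=0 w8=0 w6=1 w4=0 w2=1
t14.Δ0 clk=0 w3=1 w1=1 w9=1 w5=1 w7=0 w8=0 w6=1 w4=0 w2=1
t14.Δ1 clk=1 w3=1 w1=1 w9=1 w5=1 w7=0 w8=0 w6=1 w4=0 w2=1
t14.Δ2 clk=1 w3=1 w1=1 w9=1 w5=1 w7=0 w8=0 w6=0 w4=0 w2=1
t14.Δ3 clk=1 w3=1 w1=1 w9=0 w5=1 w7=0 w8=1 w6=0 w4=0 w2=1
t14.Δ4 clk=1 w3=1 w1=1 w9=0 w5=1 w7=0 w8=1 w6=0 w4=1 w2=1
t15.Δ0 clk=1 w3=1 w1=1 w9=0 w5=1 w7=0 w8=1 w6=0 w4=1 w2=1
t15.Δ1 clk=0 w3=1 w1=1 w9=0 w5=1 w7=0 w8=1 w6=0 w4=1 w2=1
t16.Δ0 clk=0 w3=1 w1=1 w9=0 w5=1 w7=0 w8=1 w6=0 w4=1 w2=1
t16.Δ1 clk=1 w3=1 w1=1 w9=0 w5=1 w7=0 w8=1 w6=0 w4=1 w2=1
t16.Δ2 clk=1 w3=1 w1=1 w9=0 w5=1 w7=1 w8=1 w6=1 w4=1 w2=1
t16.Δ3 clk=1 w3=1 w1=1 w9=1 w5=1 w7=1 w8=0 w6=1 w4=1 w2=1
t16.Δ4 clk=1 w3=1 w1=1 w9=1 w5=1 w7=1 w8=0 w6=1 w4=0 w2=1
t17.Δ0 clk=1 w3=1 w1=1 w9=1 w5=1 w7=1 w8=0 w6=1 w4=0 w2=1
t17.Δ1 clk=0 w3=1 w1=1 w9=1 w5=1 w7=1 w8=0 w6=1 w4=0 w2=1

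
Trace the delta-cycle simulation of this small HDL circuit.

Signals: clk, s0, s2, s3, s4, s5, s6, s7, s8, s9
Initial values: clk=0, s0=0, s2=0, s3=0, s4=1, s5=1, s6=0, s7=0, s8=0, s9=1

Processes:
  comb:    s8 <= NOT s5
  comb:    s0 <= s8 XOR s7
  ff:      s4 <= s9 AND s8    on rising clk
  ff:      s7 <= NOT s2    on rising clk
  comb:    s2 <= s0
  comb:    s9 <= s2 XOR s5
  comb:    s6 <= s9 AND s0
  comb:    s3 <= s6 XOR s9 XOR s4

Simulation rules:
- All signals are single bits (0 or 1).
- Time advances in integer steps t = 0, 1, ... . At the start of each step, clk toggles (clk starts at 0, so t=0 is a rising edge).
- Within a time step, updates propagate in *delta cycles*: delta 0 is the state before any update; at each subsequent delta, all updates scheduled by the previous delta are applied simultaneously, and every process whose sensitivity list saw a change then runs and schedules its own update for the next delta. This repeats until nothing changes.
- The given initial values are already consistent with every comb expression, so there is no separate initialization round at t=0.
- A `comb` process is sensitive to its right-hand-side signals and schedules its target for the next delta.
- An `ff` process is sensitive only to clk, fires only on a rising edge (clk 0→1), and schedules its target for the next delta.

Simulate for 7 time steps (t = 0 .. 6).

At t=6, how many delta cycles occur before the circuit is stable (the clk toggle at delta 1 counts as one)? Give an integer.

t=0 Δ0: s5=1 s2=0 s8=0 s9=1 s0=0 s6=0 clk=0 s7=0 s4=1 s3=0
  Δ1: clk:0→1
  Δ2: s7:0→1, s4:1→0
  Δ3: s0:0→1, s3:0→1
  Δ4: s2:0→1, s6:0→1
  Δ5: s9:1→0, s3:1→0
  Δ6: s6:1→0, s3:0→1
  Δ7: s3:1→0
  (7Δ to stable)
t=1 Δ0: s5=1 s2=1 s8=0 s9=0 s0=1 s6=0 clk=1 s7=1 s4=0 s3=0
  Δ1: clk:1→0
  (1Δ to stable)
t=2 Δ0: s5=1 s2=1 s8=0 s9=0 s0=1 s6=0 clk=0 s7=1 s4=0 s3=0
  Δ1: clk:0→1
  Δ2: s7:1→0
  Δ3: s0:1→0
  Δ4: s2:1→0
  Δ5: s9:0→1
  Δ6: s3:0→1
  (6Δ to stable)
t=3 Δ0: s5=1 s2=0 s8=0 s9=1 s0=0 s6=0 clk=1 s7=0 s4=0 s3=1
  Δ1: clk:1→0
  (1Δ to stable)
t=4 Δ0: s5=1 s2=0 s8=0 s9=1 s0=0 s6=0 clk=0 s7=0 s4=0 s3=1
  Δ1: clk:0→1
  Δ2: s7:0→1
  Δ3: s0:0→1
  Δ4: s2:0→1, s6:0→1
  Δ5: s9:1→0, s3:1→0
  Δ6: s6:1→0, s3:0→1
  Δ7: s3:1→0
  (7Δ to stable)
t=5 Δ0: s5=1 s2=1 s8=0 s9=0 s0=1 s6=0 clk=1 s7=1 s4=0 s3=0
  Δ1: clk:1→0
  (1Δ to stable)
t=6 Δ0: s5=1 s2=1 s8=0 s9=0 s0=1 s6=0 clk=0 s7=1 s4=0 s3=0
  Δ1: clk:0→1
  Δ2: s7:1→0
  Δ3: s0:1→0
  Δ4: s2:1→0
  Δ5: s9:0→1
  Δ6: s3:0→1
  (6Δ to stable)

6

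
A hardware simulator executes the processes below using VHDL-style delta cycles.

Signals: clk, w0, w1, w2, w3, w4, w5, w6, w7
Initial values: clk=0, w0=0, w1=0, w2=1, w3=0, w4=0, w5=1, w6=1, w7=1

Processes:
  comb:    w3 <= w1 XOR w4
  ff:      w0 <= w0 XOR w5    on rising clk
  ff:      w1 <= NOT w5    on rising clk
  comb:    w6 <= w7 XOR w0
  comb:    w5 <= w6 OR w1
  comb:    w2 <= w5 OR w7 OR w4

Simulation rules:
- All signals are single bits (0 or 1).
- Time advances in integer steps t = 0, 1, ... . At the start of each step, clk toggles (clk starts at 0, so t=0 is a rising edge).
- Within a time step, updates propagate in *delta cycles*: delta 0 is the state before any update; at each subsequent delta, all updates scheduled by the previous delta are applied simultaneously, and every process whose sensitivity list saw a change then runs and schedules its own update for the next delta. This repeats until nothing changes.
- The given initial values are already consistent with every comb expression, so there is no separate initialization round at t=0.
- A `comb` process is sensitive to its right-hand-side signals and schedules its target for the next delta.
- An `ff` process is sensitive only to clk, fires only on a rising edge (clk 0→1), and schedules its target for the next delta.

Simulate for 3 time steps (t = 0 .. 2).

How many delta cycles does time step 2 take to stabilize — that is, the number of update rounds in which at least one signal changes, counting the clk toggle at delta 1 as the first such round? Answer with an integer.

3

t0.Δ0 w6=1 w2=1 w4=0 w7=1 w0=0 w5=1 w3=0 w1=0 clk=0
t0.Δ1 w6=1 w2=1 w4=0 w7=1 w0=0 w5=1 w3=0 w1=0 clk=1
t0.Δ2 w6=1 w2=1 w4=0 w7=1 w0=1 w5=1 w3=0 w1=0 clk=1
t0.Δ3 w6=0 w2=1 w4=0 w7=1 w0=1 w5=1 w3=0 w1=0 clk=1
t0.Δ4 w6=0 w2=1 w4=0 w7=1 w0=1 w5=0 w3=0 w1=0 clk=1
t1.Δ0 w6=0 w2=1 w4=0 w7=1 w0=1 w5=0 w3=0 w1=0 clk=1
t1.Δ1 w6=0 w2=1 w4=0 w7=1 w0=1 w5=0 w3=0 w1=0 clk=0
t2.Δ0 w6=0 w2=1 w4=0 w7=1 w0=1 w5=0 w3=0 w1=0 clk=0
t2.Δ1 w6=0 w2=1 w4=0 w7=1 w0=1 w5=0 w3=0 w1=0 clk=1
t2.Δ2 w6=0 w2=1 w4=0 w7=1 w0=1 w5=0 w3=0 w1=1 clk=1
t2.Δ3 w6=0 w2=1 w4=0 w7=1 w0=1 w5=1 w3=1 w1=1 clk=1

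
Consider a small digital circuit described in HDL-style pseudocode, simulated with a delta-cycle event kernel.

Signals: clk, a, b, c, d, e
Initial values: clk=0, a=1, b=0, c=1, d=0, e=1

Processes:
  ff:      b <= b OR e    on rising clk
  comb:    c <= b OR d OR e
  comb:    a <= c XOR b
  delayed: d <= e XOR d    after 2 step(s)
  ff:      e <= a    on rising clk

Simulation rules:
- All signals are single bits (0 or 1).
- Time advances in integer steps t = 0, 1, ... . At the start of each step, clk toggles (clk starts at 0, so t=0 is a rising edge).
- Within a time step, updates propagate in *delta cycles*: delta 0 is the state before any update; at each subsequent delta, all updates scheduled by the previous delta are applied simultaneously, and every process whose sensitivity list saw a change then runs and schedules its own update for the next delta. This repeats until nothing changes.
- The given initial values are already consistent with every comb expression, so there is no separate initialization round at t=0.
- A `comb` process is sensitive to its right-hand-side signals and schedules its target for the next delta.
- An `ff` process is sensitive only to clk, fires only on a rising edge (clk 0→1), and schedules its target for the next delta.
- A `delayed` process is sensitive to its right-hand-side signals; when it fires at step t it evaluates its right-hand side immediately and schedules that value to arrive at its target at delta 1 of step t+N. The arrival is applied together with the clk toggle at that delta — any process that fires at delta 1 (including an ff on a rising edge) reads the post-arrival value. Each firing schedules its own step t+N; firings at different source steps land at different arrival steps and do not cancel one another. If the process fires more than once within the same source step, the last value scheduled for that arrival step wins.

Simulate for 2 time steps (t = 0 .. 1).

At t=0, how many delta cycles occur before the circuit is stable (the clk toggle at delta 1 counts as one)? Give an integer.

t0.Δ0 a=1 d=0 clk=0 c=1 b=0 e=1
t0.Δ1 a=1 d=0 clk=1 c=1 b=0 e=1
t0.Δ2 a=1 d=0 clk=1 c=1 b=1 e=1
t0.Δ3 a=0 d=0 clk=1 c=1 b=1 e=1
t1.Δ0 a=0 d=0 clk=1 c=1 b=1 e=1
t1.Δ1 a=0 d=0 clk=0 c=1 b=1 e=1

3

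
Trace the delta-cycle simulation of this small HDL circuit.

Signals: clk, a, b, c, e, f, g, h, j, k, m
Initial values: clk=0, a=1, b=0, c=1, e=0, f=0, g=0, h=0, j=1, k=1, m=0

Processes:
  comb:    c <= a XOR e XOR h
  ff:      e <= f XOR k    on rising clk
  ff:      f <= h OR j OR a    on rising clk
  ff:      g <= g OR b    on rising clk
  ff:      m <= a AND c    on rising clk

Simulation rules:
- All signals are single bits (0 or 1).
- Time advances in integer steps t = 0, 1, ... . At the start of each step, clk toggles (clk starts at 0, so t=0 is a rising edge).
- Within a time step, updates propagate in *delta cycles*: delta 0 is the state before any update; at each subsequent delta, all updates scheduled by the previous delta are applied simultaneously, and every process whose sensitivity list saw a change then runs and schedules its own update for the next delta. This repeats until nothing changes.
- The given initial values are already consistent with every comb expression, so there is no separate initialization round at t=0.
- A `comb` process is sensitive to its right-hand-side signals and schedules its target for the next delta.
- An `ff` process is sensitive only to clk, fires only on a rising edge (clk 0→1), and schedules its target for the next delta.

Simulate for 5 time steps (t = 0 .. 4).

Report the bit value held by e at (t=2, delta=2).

t=0 Δ0: f=0 c=1 k=1 e=0 a=1 b=0 h=0 j=1 g=0 clk=0 m=0
  Δ1: clk:0→1
  Δ2: f:0→1, e:0→1, m:0→1
  Δ3: c:1→0
  (3Δ to stable)
t=1 Δ0: f=1 c=0 k=1 e=1 a=1 b=0 h=0 j=1 g=0 clk=1 m=1
  Δ1: clk:1→0
  (1Δ to stable)
t=2 Δ0: f=1 c=0 k=1 e=1 a=1 b=0 h=0 j=1 g=0 clk=0 m=1
  Δ1: clk:0→1
  Δ2: e:1→0, m:1→0
  Δ3: c:0→1
  (3Δ to stable)
t=3 Δ0: f=1 c=1 k=1 e=0 a=1 b=0 h=0 j=1 g=0 clk=1 m=0
  Δ1: clk:1→0
  (1Δ to stable)
t=4 Δ0: f=1 c=1 k=1 e=0 a=1 b=0 h=0 j=1 g=0 clk=0 m=0
  Δ1: clk:0→1
  Δ2: m:0→1
  (2Δ to stable)

0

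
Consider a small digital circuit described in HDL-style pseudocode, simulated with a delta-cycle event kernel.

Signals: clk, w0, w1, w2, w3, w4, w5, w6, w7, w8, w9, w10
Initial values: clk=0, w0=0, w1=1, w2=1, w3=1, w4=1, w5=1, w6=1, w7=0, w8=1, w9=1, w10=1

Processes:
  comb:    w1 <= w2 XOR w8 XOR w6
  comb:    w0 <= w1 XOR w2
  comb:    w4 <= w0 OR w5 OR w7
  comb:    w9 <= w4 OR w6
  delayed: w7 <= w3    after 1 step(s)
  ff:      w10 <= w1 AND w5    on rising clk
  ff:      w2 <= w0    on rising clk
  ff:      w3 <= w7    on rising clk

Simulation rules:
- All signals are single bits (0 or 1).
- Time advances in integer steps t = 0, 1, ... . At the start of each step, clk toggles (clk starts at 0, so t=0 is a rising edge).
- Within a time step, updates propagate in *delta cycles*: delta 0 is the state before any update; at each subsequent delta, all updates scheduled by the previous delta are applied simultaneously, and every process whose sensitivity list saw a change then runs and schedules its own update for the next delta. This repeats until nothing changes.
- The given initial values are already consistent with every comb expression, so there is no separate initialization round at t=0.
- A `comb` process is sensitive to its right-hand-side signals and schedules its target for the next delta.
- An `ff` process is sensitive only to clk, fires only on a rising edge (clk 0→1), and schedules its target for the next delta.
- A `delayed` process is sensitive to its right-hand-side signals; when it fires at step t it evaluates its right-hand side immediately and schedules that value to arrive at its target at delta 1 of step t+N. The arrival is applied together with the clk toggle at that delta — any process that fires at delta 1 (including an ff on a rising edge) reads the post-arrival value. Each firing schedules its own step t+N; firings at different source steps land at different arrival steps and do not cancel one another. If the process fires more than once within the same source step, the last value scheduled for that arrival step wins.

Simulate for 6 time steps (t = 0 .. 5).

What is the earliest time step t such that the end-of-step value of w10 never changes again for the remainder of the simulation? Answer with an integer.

2

[bits: w4,w0,w9,w6,w1,w3,w10,w2,w8,clk,w7,w5]
t=0: Δ0=101111111001 Δ1=101111111101 Δ2=101110101101 Δ3=111100101101 Δ4=101100101101 | 4Δ
t=1: Δ0=101100101101 Δ1=101100101001 | 1Δ
t=2: Δ0=101100101001 Δ1=101100101101 Δ2=101100001101 | 2Δ
t=3: Δ0=101100001101 Δ1=101100001001 | 1Δ
t=4: Δ0=101100001001 Δ1=101100001101 | 1Δ
t=5: Δ0=101100001101 Δ1=101100001001 | 1Δ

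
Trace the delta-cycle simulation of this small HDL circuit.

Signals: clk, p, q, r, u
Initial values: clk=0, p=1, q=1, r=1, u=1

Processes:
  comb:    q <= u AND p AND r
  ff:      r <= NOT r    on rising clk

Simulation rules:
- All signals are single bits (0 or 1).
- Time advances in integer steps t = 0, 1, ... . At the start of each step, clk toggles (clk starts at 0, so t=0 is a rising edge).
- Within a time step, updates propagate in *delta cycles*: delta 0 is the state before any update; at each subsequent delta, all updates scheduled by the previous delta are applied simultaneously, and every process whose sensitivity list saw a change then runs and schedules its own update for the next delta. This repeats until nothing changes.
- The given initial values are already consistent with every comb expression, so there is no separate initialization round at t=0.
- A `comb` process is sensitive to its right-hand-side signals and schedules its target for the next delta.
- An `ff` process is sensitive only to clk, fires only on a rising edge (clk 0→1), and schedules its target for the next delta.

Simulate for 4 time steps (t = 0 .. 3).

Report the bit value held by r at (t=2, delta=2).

1

[bits: clk,p,u,q,r]
t=0: Δ0=01111 Δ1=11111 Δ2=11110 Δ3=11100 | 3Δ
t=1: Δ0=11100 Δ1=01100 | 1Δ
t=2: Δ0=01100 Δ1=11100 Δ2=11101 Δ3=11111 | 3Δ
t=3: Δ0=11111 Δ1=01111 | 1Δ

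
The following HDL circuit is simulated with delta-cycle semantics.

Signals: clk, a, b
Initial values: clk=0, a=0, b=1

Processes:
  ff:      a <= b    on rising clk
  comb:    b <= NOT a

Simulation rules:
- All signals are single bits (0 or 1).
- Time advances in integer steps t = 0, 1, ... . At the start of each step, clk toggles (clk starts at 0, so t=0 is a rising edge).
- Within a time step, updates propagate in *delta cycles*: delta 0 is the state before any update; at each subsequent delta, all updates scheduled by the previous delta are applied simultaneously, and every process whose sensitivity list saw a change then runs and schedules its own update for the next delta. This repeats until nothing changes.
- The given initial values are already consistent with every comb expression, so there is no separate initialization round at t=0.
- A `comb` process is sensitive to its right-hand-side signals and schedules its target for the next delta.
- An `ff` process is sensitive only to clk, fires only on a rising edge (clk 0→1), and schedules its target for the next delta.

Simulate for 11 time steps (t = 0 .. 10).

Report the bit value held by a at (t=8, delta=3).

[bits: b,clk,a]
t=0: Δ0=100 Δ1=110 Δ2=111 Δ3=011 | 3Δ
t=1: Δ0=011 Δ1=001 | 1Δ
t=2: Δ0=001 Δ1=011 Δ2=010 Δ3=110 | 3Δ
t=3: Δ0=110 Δ1=100 | 1Δ
t=4: Δ0=100 Δ1=110 Δ2=111 Δ3=011 | 3Δ
t=5: Δ0=011 Δ1=001 | 1Δ
t=6: Δ0=001 Δ1=011 Δ2=010 Δ3=110 | 3Δ
t=7: Δ0=110 Δ1=100 | 1Δ
t=8: Δ0=100 Δ1=110 Δ2=111 Δ3=011 | 3Δ
t=9: Δ0=011 Δ1=001 | 1Δ
t=10: Δ0=001 Δ1=011 Δ2=010 Δ3=110 | 3Δ

1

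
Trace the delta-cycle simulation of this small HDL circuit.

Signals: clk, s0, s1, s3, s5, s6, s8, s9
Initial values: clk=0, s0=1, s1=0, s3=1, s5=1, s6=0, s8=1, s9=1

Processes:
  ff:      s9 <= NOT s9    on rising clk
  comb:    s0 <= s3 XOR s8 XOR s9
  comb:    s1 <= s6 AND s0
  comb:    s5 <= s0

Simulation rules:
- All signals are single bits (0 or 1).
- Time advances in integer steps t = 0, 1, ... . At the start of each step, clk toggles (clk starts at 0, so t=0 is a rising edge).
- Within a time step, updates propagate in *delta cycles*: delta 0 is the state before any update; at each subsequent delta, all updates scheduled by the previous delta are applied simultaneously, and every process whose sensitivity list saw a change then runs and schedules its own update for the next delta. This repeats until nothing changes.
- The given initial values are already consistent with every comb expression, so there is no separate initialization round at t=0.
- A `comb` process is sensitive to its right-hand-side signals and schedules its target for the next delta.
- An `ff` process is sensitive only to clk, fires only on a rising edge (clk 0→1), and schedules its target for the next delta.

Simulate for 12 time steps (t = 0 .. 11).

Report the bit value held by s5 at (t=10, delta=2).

[bits: s9,s0,s3,s6,s8,s1,s5,clk]
t=0: Δ0=11101010 Δ1=11101011 Δ2=01101011 Δ3=00101011 Δ4=00101001 | 4Δ
t=1: Δ0=00101001 Δ1=00101000 | 1Δ
t=2: Δ0=00101000 Δ1=00101001 Δ2=10101001 Δ3=11101001 Δ4=11101011 | 4Δ
t=3: Δ0=11101011 Δ1=11101010 | 1Δ
t=4: Δ0=11101010 Δ1=11101011 Δ2=01101011 Δ3=00101011 Δ4=00101001 | 4Δ
t=5: Δ0=00101001 Δ1=00101000 | 1Δ
t=6: Δ0=00101000 Δ1=00101001 Δ2=10101001 Δ3=11101001 Δ4=11101011 | 4Δ
t=7: Δ0=11101011 Δ1=11101010 | 1Δ
t=8: Δ0=11101010 Δ1=11101011 Δ2=01101011 Δ3=00101011 Δ4=00101001 | 4Δ
t=9: Δ0=00101001 Δ1=00101000 | 1Δ
t=10: Δ0=00101000 Δ1=00101001 Δ2=10101001 Δ3=11101001 Δ4=11101011 | 4Δ
t=11: Δ0=11101011 Δ1=11101010 | 1Δ

0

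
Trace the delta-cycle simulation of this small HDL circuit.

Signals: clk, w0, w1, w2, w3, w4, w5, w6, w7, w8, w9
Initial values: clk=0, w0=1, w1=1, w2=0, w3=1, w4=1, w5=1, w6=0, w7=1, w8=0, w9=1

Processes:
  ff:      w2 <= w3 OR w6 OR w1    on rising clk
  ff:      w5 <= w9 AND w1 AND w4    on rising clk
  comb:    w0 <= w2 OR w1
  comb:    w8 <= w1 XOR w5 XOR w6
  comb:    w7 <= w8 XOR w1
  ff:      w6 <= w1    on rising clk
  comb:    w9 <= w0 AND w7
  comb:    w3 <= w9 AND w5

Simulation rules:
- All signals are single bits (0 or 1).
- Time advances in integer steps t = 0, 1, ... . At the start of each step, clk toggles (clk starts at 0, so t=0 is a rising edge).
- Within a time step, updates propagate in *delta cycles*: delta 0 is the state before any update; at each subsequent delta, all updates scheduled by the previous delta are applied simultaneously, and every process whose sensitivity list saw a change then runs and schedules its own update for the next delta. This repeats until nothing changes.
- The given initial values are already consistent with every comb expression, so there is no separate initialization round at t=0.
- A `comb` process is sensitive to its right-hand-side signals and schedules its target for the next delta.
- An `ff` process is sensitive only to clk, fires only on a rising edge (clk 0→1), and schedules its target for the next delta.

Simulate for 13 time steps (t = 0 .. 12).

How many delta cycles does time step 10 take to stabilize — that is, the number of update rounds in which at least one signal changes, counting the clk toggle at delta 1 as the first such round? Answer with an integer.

5

t=0 Δ0: w1=1 w4=1 w6=0 w3=1 w0=1 w2=0 clk=0 w5=1 w8=0 w7=1 w9=1
  Δ1: clk:0→1
  Δ2: w6:0→1, w2:0→1
  Δ3: w8:0→1
  Δ4: w7:1→0
  Δ5: w9:1→0
  Δ6: w3:1→0
  (6Δ to stable)
t=1 Δ0: w1=1 w4=1 w6=1 w3=0 w0=1 w2=1 clk=1 w5=1 w8=1 w7=0 w9=0
  Δ1: clk:1→0
  (1Δ to stable)
t=2 Δ0: w1=1 w4=1 w6=1 w3=0 w0=1 w2=1 clk=0 w5=1 w8=1 w7=0 w9=0
  Δ1: clk:0→1
  Δ2: w5:1→0
  Δ3: w8:1→0
  Δ4: w7:0→1
  Δ5: w9:0→1
  (5Δ to stable)
t=3 Δ0: w1=1 w4=1 w6=1 w3=0 w0=1 w2=1 clk=1 w5=0 w8=0 w7=1 w9=1
  Δ1: clk:1→0
  (1Δ to stable)
t=4 Δ0: w1=1 w4=1 w6=1 w3=0 w0=1 w2=1 clk=0 w5=0 w8=0 w7=1 w9=1
  Δ1: clk:0→1
  Δ2: w5:0→1
  Δ3: w3:0→1, w8:0→1
  Δ4: w7:1→0
  Δ5: w9:1→0
  Δ6: w3:1→0
  (6Δ to stable)
t=5 Δ0: w1=1 w4=1 w6=1 w3=0 w0=1 w2=1 clk=1 w5=1 w8=1 w7=0 w9=0
  Δ1: clk:1→0
  (1Δ to stable)
t=6 Δ0: w1=1 w4=1 w6=1 w3=0 w0=1 w2=1 clk=0 w5=1 w8=1 w7=0 w9=0
  Δ1: clk:0→1
  Δ2: w5:1→0
  Δ3: w8:1→0
  Δ4: w7:0→1
  Δ5: w9:0→1
  (5Δ to stable)
t=7 Δ0: w1=1 w4=1 w6=1 w3=0 w0=1 w2=1 clk=1 w5=0 w8=0 w7=1 w9=1
  Δ1: clk:1→0
  (1Δ to stable)
t=8 Δ0: w1=1 w4=1 w6=1 w3=0 w0=1 w2=1 clk=0 w5=0 w8=0 w7=1 w9=1
  Δ1: clk:0→1
  Δ2: w5:0→1
  Δ3: w3:0→1, w8:0→1
  Δ4: w7:1→0
  Δ5: w9:1→0
  Δ6: w3:1→0
  (6Δ to stable)
t=9 Δ0: w1=1 w4=1 w6=1 w3=0 w0=1 w2=1 clk=1 w5=1 w8=1 w7=0 w9=0
  Δ1: clk:1→0
  (1Δ to stable)
t=10 Δ0: w1=1 w4=1 w6=1 w3=0 w0=1 w2=1 clk=0 w5=1 w8=1 w7=0 w9=0
  Δ1: clk:0→1
  Δ2: w5:1→0
  Δ3: w8:1→0
  Δ4: w7:0→1
  Δ5: w9:0→1
  (5Δ to stable)
t=11 Δ0: w1=1 w4=1 w6=1 w3=0 w0=1 w2=1 clk=1 w5=0 w8=0 w7=1 w9=1
  Δ1: clk:1→0
  (1Δ to stable)
t=12 Δ0: w1=1 w4=1 w6=1 w3=0 w0=1 w2=1 clk=0 w5=0 w8=0 w7=1 w9=1
  Δ1: clk:0→1
  Δ2: w5:0→1
  Δ3: w3:0→1, w8:0→1
  Δ4: w7:1→0
  Δ5: w9:1→0
  Δ6: w3:1→0
  (6Δ to stable)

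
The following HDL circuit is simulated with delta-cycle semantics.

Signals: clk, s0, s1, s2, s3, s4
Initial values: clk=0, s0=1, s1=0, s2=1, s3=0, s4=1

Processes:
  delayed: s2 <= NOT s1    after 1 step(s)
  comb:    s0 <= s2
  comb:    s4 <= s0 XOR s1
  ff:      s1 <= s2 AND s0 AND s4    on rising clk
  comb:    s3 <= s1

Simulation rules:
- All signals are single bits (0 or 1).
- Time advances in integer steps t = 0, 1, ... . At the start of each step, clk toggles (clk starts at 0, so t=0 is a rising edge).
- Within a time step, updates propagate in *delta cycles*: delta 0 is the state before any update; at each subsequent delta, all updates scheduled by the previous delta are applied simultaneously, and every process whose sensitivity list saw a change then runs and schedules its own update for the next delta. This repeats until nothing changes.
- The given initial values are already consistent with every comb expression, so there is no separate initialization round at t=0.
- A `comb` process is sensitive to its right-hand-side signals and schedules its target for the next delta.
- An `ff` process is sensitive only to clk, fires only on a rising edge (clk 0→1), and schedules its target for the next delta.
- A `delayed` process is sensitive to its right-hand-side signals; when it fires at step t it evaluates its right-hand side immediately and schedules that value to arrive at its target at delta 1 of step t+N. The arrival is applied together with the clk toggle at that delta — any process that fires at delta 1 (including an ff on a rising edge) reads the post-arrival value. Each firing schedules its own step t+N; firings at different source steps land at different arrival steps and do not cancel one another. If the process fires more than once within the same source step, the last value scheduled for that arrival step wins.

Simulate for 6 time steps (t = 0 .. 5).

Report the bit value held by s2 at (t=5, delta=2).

t0.Δ0 s3=0 clk=0 s4=1 s2=1 s0=1 s1=0
t0.Δ1 s3=0 clk=1 s4=1 s2=1 s0=1 s1=0
t0.Δ2 s3=0 clk=1 s4=1 s2=1 s0=1 s1=1
t0.Δ3 s3=1 clk=1 s4=0 s2=1 s0=1 s1=1
t1.Δ0 s3=1 clk=1 s4=0 s2=1 s0=1 s1=1
t1.Δ1 s3=1 clk=0 s4=0 s2=0 s0=1 s1=1
t1.Δ2 s3=1 clk=0 s4=0 s2=0 s0=0 s1=1
t1.Δ3 s3=1 clk=0 s4=1 s2=0 s0=0 s1=1
t2.Δ0 s3=1 clk=0 s4=1 s2=0 s0=0 s1=1
t2.Δ1 s3=1 clk=1 s4=1 s2=0 s0=0 s1=1
t2.Δ2 s3=1 clk=1 s4=1 s2=0 s0=0 s1=0
t2.Δ3 s3=0 clk=1 s4=0 s2=0 s0=0 s1=0
t3.Δ0 s3=0 clk=1 s4=0 s2=0 s0=0 s1=0
t3.Δ1 s3=0 clk=0 s4=0 s2=1 s0=0 s1=0
t3.Δ2 s3=0 clk=0 s4=0 s2=1 s0=1 s1=0
t3.Δ3 s3=0 clk=0 s4=1 s2=1 s0=1 s1=0
t4.Δ0 s3=0 clk=0 s4=1 s2=1 s0=1 s1=0
t4.Δ1 s3=0 clk=1 s4=1 s2=1 s0=1 s1=0
t4.Δ2 s3=0 clk=1 s4=1 s2=1 s0=1 s1=1
t4.Δ3 s3=1 clk=1 s4=0 s2=1 s0=1 s1=1
t5.Δ0 s3=1 clk=1 s4=0 s2=1 s0=1 s1=1
t5.Δ1 s3=1 clk=0 s4=0 s2=0 s0=1 s1=1
t5.Δ2 s3=1 clk=0 s4=0 s2=0 s0=0 s1=1
t5.Δ3 s3=1 clk=0 s4=1 s2=0 s0=0 s1=1

0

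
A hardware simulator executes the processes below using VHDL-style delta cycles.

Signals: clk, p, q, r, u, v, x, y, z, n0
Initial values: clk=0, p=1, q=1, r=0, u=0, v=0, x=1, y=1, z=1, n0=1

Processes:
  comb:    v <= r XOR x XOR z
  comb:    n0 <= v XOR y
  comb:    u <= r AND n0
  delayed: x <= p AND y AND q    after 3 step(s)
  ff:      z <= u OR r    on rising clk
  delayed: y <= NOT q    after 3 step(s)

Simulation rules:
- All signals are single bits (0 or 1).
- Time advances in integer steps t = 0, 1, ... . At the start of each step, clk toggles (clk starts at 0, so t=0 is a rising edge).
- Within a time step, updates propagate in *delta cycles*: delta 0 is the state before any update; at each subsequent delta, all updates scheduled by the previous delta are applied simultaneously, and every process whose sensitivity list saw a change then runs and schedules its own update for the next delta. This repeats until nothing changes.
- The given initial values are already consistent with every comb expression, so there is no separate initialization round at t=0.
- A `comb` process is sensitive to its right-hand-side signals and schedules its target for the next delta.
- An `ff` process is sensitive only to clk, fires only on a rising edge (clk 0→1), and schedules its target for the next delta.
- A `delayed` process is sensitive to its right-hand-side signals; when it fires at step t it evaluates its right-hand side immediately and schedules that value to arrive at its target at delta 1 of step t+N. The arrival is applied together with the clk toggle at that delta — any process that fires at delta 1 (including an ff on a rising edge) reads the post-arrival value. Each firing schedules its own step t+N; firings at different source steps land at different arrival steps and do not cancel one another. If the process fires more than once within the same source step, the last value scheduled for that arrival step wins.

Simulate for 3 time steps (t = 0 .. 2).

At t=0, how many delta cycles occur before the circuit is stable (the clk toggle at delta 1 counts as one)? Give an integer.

t0.Δ0 n0=1 r=0 clk=0 v=0 x=1 z=1 y=1 p=1 q=1 u=0
t0.Δ1 n0=1 r=0 clk=1 v=0 x=1 z=1 y=1 p=1 q=1 u=0
t0.Δ2 n0=1 r=0 clk=1 v=0 x=1 z=0 y=1 p=1 q=1 u=0
t0.Δ3 n0=1 r=0 clk=1 v=1 x=1 z=0 y=1 p=1 q=1 u=0
t0.Δ4 n0=0 r=0 clk=1 v=1 x=1 z=0 y=1 p=1 q=1 u=0
t1.Δ0 n0=0 r=0 clk=1 v=1 x=1 z=0 y=1 p=1 q=1 u=0
t1.Δ1 n0=0 r=0 clk=0 v=1 x=1 z=0 y=1 p=1 q=1 u=0
t2.Δ0 n0=0 r=0 clk=0 v=1 x=1 z=0 y=1 p=1 q=1 u=0
t2.Δ1 n0=0 r=0 clk=1 v=1 x=1 z=0 y=1 p=1 q=1 u=0

4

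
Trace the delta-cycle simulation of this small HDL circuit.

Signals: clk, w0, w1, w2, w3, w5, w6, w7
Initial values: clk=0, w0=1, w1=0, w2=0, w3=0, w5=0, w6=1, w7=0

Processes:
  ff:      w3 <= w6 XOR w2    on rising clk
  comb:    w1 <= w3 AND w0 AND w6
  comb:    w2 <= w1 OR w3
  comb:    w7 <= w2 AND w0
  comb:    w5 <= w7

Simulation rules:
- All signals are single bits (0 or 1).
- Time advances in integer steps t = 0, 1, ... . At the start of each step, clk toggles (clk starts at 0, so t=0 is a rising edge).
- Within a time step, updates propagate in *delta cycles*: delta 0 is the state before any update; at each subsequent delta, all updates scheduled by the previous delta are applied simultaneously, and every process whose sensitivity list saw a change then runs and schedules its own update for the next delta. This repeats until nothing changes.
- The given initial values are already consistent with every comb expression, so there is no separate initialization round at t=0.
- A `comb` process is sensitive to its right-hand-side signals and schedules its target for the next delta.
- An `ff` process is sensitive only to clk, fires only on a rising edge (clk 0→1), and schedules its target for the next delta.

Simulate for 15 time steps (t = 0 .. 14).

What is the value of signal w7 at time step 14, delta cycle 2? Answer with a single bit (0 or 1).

1

t0.Δ0 w5=0 w1=0 w0=1 w7=0 w6=1 clk=0 w2=0 w3=0
t0.Δ1 w5=0 w1=0 w0=1 w7=0 w6=1 clk=1 w2=0 w3=0
t0.Δ2 w5=0 w1=0 w0=1 w7=0 w6=1 clk=1 w2=0 w3=1
t0.Δ3 w5=0 w1=1 w0=1 w7=0 w6=1 clk=1 w2=1 w3=1
t0.Δ4 w5=0 w1=1 w0=1 w7=1 w6=1 clk=1 w2=1 w3=1
t0.Δ5 w5=1 w1=1 w0=1 w7=1 w6=1 clk=1 w2=1 w3=1
t1.Δ0 w5=1 w1=1 w0=1 w7=1 w6=1 clk=1 w2=1 w3=1
t1.Δ1 w5=1 w1=1 w0=1 w7=1 w6=1 clk=0 w2=1 w3=1
t2.Δ0 w5=1 w1=1 w0=1 w7=1 w6=1 clk=0 w2=1 w3=1
t2.Δ1 w5=1 w1=1 w0=1 w7=1 w6=1 clk=1 w2=1 w3=1
t2.Δ2 w5=1 w1=1 w0=1 w7=1 w6=1 clk=1 w2=1 w3=0
t2.Δ3 w5=1 w1=0 w0=1 w7=1 w6=1 clk=1 w2=1 w3=0
t2.Δ4 w5=1 w1=0 w0=1 w7=1 w6=1 clk=1 w2=0 w3=0
t2.Δ5 w5=1 w1=0 w0=1 w7=0 w6=1 clk=1 w2=0 w3=0
t2.Δ6 w5=0 w1=0 w0=1 w7=0 w6=1 clk=1 w2=0 w3=0
t3.Δ0 w5=0 w1=0 w0=1 w7=0 w6=1 clk=1 w2=0 w3=0
t3.Δ1 w5=0 w1=0 w0=1 w7=0 w6=1 clk=0 w2=0 w3=0
t4.Δ0 w5=0 w1=0 w0=1 w7=0 w6=1 clk=0 w2=0 w3=0
t4.Δ1 w5=0 w1=0 w0=1 w7=0 w6=1 clk=1 w2=0 w3=0
t4.Δ2 w5=0 w1=0 w0=1 w7=0 w6=1 clk=1 w2=0 w3=1
t4.Δ3 w5=0 w1=1 w0=1 w7=0 w6=1 clk=1 w2=1 w3=1
t4.Δ4 w5=0 w1=1 w0=1 w7=1 w6=1 clk=1 w2=1 w3=1
t4.Δ5 w5=1 w1=1 w0=1 w7=1 w6=1 clk=1 w2=1 w3=1
t5.Δ0 w5=1 w1=1 w0=1 w7=1 w6=1 clk=1 w2=1 w3=1
t5.Δ1 w5=1 w1=1 w0=1 w7=1 w6=1 clk=0 w2=1 w3=1
t6.Δ0 w5=1 w1=1 w0=1 w7=1 w6=1 clk=0 w2=1 w3=1
t6.Δ1 w5=1 w1=1 w0=1 w7=1 w6=1 clk=1 w2=1 w3=1
t6.Δ2 w5=1 w1=1 w0=1 w7=1 w6=1 clk=1 w2=1 w3=0
t6.Δ3 w5=1 w1=0 w0=1 w7=1 w6=1 clk=1 w2=1 w3=0
t6.Δ4 w5=1 w1=0 w0=1 w7=1 w6=1 clk=1 w2=0 w3=0
t6.Δ5 w5=1 w1=0 w0=1 w7=0 w6=1 clk=1 w2=0 w3=0
t6.Δ6 w5=0 w1=0 w0=1 w7=0 w6=1 clk=1 w2=0 w3=0
t7.Δ0 w5=0 w1=0 w0=1 w7=0 w6=1 clk=1 w2=0 w3=0
t7.Δ1 w5=0 w1=0 w0=1 w7=0 w6=1 clk=0 w2=0 w3=0
t8.Δ0 w5=0 w1=0 w0=1 w7=0 w6=1 clk=0 w2=0 w3=0
t8.Δ1 w5=0 w1=0 w0=1 w7=0 w6=1 clk=1 w2=0 w3=0
t8.Δ2 w5=0 w1=0 w0=1 w7=0 w6=1 clk=1 w2=0 w3=1
t8.Δ3 w5=0 w1=1 w0=1 w7=0 w6=1 clk=1 w2=1 w3=1
t8.Δ4 w5=0 w1=1 w0=1 w7=1 w6=1 clk=1 w2=1 w3=1
t8.Δ5 w5=1 w1=1 w0=1 w7=1 w6=1 clk=1 w2=1 w3=1
t9.Δ0 w5=1 w1=1 w0=1 w7=1 w6=1 clk=1 w2=1 w3=1
t9.Δ1 w5=1 w1=1 w0=1 w7=1 w6=1 clk=0 w2=1 w3=1
t10.Δ0 w5=1 w1=1 w0=1 w7=1 w6=1 clk=0 w2=1 w3=1
t10.Δ1 w5=1 w1=1 w0=1 w7=1 w6=1 clk=1 w2=1 w3=1
t10.Δ2 w5=1 w1=1 w0=1 w7=1 w6=1 clk=1 w2=1 w3=0
t10.Δ3 w5=1 w1=0 w0=1 w7=1 w6=1 clk=1 w2=1 w3=0
t10.Δ4 w5=1 w1=0 w0=1 w7=1 w6=1 clk=1 w2=0 w3=0
t10.Δ5 w5=1 w1=0 w0=1 w7=0 w6=1 clk=1 w2=0 w3=0
t10.Δ6 w5=0 w1=0 w0=1 w7=0 w6=1 clk=1 w2=0 w3=0
t11.Δ0 w5=0 w1=0 w0=1 w7=0 w6=1 clk=1 w2=0 w3=0
t11.Δ1 w5=0 w1=0 w0=1 w7=0 w6=1 clk=0 w2=0 w3=0
t12.Δ0 w5=0 w1=0 w0=1 w7=0 w6=1 clk=0 w2=0 w3=0
t12.Δ1 w5=0 w1=0 w0=1 w7=0 w6=1 clk=1 w2=0 w3=0
t12.Δ2 w5=0 w1=0 w0=1 w7=0 w6=1 clk=1 w2=0 w3=1
t12.Δ3 w5=0 w1=1 w0=1 w7=0 w6=1 clk=1 w2=1 w3=1
t12.Δ4 w5=0 w1=1 w0=1 w7=1 w6=1 clk=1 w2=1 w3=1
t12.Δ5 w5=1 w1=1 w0=1 w7=1 w6=1 clk=1 w2=1 w3=1
t13.Δ0 w5=1 w1=1 w0=1 w7=1 w6=1 clk=1 w2=1 w3=1
t13.Δ1 w5=1 w1=1 w0=1 w7=1 w6=1 clk=0 w2=1 w3=1
t14.Δ0 w5=1 w1=1 w0=1 w7=1 w6=1 clk=0 w2=1 w3=1
t14.Δ1 w5=1 w1=1 w0=1 w7=1 w6=1 clk=1 w2=1 w3=1
t14.Δ2 w5=1 w1=1 w0=1 w7=1 w6=1 clk=1 w2=1 w3=0
t14.Δ3 w5=1 w1=0 w0=1 w7=1 w6=1 clk=1 w2=1 w3=0
t14.Δ4 w5=1 w1=0 w0=1 w7=1 w6=1 clk=1 w2=0 w3=0
t14.Δ5 w5=1 w1=0 w0=1 w7=0 w6=1 clk=1 w2=0 w3=0
t14.Δ6 w5=0 w1=0 w0=1 w7=0 w6=1 clk=1 w2=0 w3=0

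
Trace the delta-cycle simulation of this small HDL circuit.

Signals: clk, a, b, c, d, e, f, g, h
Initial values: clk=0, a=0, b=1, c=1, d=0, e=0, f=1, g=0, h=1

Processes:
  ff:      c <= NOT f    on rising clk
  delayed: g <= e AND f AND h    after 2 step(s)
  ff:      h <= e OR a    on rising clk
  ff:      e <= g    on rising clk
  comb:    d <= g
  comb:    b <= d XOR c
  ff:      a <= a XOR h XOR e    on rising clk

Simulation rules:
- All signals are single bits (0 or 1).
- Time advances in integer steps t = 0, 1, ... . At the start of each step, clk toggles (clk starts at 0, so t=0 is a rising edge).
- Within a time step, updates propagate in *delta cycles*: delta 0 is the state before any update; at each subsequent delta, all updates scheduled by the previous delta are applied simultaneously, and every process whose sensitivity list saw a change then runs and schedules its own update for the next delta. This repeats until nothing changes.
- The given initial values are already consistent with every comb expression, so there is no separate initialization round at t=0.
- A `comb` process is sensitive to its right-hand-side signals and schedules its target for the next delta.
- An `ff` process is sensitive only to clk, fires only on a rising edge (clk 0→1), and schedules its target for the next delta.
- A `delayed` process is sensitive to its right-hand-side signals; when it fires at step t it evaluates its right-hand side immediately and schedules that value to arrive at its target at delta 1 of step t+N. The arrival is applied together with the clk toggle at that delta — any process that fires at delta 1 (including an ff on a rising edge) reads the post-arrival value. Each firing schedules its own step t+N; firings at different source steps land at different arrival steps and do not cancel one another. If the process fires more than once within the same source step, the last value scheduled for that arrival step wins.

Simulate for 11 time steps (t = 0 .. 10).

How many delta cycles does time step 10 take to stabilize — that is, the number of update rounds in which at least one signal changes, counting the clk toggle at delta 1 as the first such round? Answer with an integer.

2

t=0 Δ0: b=1 d=0 e=0 h=1 g=0 c=1 a=0 clk=0 f=1
  Δ1: clk:0→1
  Δ2: h:1→0, c:1→0, a:0→1
  Δ3: b:1→0
  (3Δ to stable)
t=1 Δ0: b=0 d=0 e=0 h=0 g=0 c=0 a=1 clk=1 f=1
  Δ1: clk:1→0
  (1Δ to stable)
t=2 Δ0: b=0 d=0 e=0 h=0 g=0 c=0 a=1 clk=0 f=1
  Δ1: clk:0→1
  Δ2: h:0→1
  (2Δ to stable)
t=3 Δ0: b=0 d=0 e=0 h=1 g=0 c=0 a=1 clk=1 f=1
  Δ1: clk:1→0
  (1Δ to stable)
t=4 Δ0: b=0 d=0 e=0 h=1 g=0 c=0 a=1 clk=0 f=1
  Δ1: clk:0→1
  Δ2: a:1→0
  (2Δ to stable)
t=5 Δ0: b=0 d=0 e=0 h=1 g=0 c=0 a=0 clk=1 f=1
  Δ1: clk:1→0
  (1Δ to stable)
t=6 Δ0: b=0 d=0 e=0 h=1 g=0 c=0 a=0 clk=0 f=1
  Δ1: clk:0→1
  Δ2: h:1→0, a:0→1
  (2Δ to stable)
t=7 Δ0: b=0 d=0 e=0 h=0 g=0 c=0 a=1 clk=1 f=1
  Δ1: clk:1→0
  (1Δ to stable)
t=8 Δ0: b=0 d=0 e=0 h=0 g=0 c=0 a=1 clk=0 f=1
  Δ1: clk:0→1
  Δ2: h:0→1
  (2Δ to stable)
t=9 Δ0: b=0 d=0 e=0 h=1 g=0 c=0 a=1 clk=1 f=1
  Δ1: clk:1→0
  (1Δ to stable)
t=10 Δ0: b=0 d=0 e=0 h=1 g=0 c=0 a=1 clk=0 f=1
  Δ1: clk:0→1
  Δ2: a:1→0
  (2Δ to stable)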